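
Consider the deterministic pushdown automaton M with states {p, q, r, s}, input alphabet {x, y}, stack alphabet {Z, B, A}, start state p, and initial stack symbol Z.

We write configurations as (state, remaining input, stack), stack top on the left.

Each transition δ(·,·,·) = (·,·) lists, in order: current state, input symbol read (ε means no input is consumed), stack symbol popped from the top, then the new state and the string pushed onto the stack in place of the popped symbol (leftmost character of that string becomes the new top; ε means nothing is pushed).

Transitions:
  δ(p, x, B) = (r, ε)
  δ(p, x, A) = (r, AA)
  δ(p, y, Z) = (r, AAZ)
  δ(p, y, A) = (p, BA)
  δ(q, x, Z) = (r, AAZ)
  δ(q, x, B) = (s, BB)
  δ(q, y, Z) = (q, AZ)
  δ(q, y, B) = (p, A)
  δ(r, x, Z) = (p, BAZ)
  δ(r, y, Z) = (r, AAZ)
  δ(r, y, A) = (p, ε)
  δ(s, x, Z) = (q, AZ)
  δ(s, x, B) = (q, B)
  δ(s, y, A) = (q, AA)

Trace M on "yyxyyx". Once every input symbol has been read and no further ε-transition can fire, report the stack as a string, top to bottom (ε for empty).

(p, yyxyyx, Z)
  read y, top Z: go to r, push AAZ → (r, yxyyx, AAZ)
  read y, top A: go to p, push ε → (p, xyyx, AZ)
  read x, top A: go to r, push AA → (r, yyx, AAZ)
  read y, top A: go to p, push ε → (p, yx, AZ)
  read y, top A: go to p, push BA → (p, x, BAZ)
  read x, top B: go to r, push ε → (r, ε, AZ)
All input consumed in state r with stack AZ.

AZ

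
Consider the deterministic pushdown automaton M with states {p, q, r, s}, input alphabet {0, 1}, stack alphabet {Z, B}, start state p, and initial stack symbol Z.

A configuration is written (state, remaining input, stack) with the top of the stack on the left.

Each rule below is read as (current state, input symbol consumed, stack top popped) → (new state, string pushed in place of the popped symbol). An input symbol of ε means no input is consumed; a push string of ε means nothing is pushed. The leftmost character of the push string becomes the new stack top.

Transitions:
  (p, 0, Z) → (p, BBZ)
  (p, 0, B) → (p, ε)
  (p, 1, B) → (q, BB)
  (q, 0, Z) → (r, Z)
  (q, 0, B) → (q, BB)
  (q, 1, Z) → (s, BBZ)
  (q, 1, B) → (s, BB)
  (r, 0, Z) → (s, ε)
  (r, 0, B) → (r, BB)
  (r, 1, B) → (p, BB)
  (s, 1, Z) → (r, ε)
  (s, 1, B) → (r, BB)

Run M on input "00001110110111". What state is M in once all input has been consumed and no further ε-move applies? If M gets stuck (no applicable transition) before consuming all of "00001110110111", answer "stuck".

p

(p, 00001110110111, Z)
  read 0, top Z: go to p, push BBZ → (p, 0001110110111, BBZ)
  read 0, top B: go to p, push ε → (p, 001110110111, BZ)
  read 0, top B: go to p, push ε → (p, 01110110111, Z)
  read 0, top Z: go to p, push BBZ → (p, 1110110111, BBZ)
  read 1, top B: go to q, push BB → (q, 110110111, BBBZ)
  read 1, top B: go to s, push BB → (s, 10110111, BBBBZ)
  read 1, top B: go to r, push BB → (r, 0110111, BBBBBZ)
  read 0, top B: go to r, push BB → (r, 110111, BBBBBBZ)
  read 1, top B: go to p, push BB → (p, 10111, BBBBBBBZ)
  read 1, top B: go to q, push BB → (q, 0111, BBBBBBBBZ)
  read 0, top B: go to q, push BB → (q, 111, BBBBBBBBBZ)
  read 1, top B: go to s, push BB → (s, 11, BBBBBBBBBBZ)
  read 1, top B: go to r, push BB → (r, 1, BBBBBBBBBBBZ)
  read 1, top B: go to p, push BB → (p, ε, BBBBBBBBBBBBZ)
All input consumed; M is in state p.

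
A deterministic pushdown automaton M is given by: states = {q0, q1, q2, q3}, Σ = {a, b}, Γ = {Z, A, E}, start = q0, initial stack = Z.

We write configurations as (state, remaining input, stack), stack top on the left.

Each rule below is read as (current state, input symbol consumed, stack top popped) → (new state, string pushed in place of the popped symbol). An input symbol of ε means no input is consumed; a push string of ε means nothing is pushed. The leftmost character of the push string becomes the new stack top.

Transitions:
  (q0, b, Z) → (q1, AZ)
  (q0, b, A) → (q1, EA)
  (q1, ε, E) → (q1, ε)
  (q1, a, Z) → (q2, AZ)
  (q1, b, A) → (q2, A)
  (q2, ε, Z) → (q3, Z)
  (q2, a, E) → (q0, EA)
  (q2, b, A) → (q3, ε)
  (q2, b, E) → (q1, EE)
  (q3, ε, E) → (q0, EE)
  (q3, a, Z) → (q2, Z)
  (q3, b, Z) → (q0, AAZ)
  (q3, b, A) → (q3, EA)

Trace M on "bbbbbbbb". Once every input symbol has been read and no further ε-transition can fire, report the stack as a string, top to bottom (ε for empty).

EEAZ

(q0, bbbbbbbb, Z) ⊢ (q1, bbbbbbb, AZ) ⊢ (q2, bbbbbb, AZ) ⊢ (q3, bbbbb, Z) ⊢ (q0, bbbb, AAZ) ⊢ (q1, bbb, EAAZ) ⊢ (q1, bbb, AAZ) ⊢ (q2, bb, AAZ) ⊢ (q3, b, AZ) ⊢ (q3, ε, EAZ) ⊢ (q0, ε, EEAZ)
All input consumed in state q0 with stack EEAZ.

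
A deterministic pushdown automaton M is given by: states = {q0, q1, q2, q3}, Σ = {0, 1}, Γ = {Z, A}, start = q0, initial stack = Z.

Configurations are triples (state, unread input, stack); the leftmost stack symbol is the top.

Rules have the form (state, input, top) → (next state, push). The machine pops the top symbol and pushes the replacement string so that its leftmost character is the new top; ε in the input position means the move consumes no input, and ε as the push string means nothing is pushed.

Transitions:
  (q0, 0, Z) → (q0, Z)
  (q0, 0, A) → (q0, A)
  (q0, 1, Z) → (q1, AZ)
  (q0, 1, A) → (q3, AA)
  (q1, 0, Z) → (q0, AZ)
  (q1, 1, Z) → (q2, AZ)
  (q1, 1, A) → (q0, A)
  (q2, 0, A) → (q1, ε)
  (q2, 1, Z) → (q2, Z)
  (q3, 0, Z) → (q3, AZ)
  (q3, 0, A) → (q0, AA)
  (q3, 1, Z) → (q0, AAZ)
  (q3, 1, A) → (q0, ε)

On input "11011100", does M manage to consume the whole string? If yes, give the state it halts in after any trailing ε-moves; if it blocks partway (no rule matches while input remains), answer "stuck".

(q0, 11011100, Z)
  read 1, top Z: go to q1, push AZ → (q1, 1011100, AZ)
  read 1, top A: go to q0, push A → (q0, 011100, AZ)
  read 0, top A: go to q0, push A → (q0, 11100, AZ)
  read 1, top A: go to q3, push AA → (q3, 1100, AAZ)
  read 1, top A: go to q0, push ε → (q0, 100, AZ)
  read 1, top A: go to q3, push AA → (q3, 00, AAZ)
  read 0, top A: go to q0, push AA → (q0, 0, AAAZ)
  read 0, top A: go to q0, push A → (q0, ε, AAAZ)
All input consumed; M is in state q0.

q0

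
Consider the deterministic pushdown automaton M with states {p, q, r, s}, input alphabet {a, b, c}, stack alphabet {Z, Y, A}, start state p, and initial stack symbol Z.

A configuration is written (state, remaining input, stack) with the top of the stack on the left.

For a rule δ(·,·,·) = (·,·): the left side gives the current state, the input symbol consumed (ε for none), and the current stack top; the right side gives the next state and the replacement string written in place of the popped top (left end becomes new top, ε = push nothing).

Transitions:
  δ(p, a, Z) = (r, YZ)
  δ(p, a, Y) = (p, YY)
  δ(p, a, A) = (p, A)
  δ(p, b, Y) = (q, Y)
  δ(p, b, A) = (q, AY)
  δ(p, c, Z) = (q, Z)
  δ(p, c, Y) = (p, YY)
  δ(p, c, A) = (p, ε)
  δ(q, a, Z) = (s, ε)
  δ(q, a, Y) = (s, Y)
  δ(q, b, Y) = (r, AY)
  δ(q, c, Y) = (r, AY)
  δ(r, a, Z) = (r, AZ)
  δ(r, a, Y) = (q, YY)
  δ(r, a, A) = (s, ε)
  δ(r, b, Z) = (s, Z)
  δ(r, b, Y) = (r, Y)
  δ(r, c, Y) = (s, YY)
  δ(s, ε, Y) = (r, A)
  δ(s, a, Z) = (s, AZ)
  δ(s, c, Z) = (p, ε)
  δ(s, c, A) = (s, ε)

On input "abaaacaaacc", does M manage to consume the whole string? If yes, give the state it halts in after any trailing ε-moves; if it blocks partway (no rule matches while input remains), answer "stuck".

stuck

(p, abaaacaaacc, Z)
  read a, top Z: go to r, push YZ → (r, baaacaaacc, YZ)
  read b, top Y: go to r, push Y → (r, aaacaaacc, YZ)
  read a, top Y: go to q, push YY → (q, aacaaacc, YYZ)
  read a, top Y: go to s, push Y → (s, acaaacc, YYZ)
  ε-move, top Y: go to r, push A → (r, acaaacc, AYZ)
  read a, top A: go to s, push ε → (s, caaacc, YZ)
  ε-move, top Y: go to r, push A → (r, caaacc, AZ)
No transition for (r, c, top A); M blocks with input caaacc remaining.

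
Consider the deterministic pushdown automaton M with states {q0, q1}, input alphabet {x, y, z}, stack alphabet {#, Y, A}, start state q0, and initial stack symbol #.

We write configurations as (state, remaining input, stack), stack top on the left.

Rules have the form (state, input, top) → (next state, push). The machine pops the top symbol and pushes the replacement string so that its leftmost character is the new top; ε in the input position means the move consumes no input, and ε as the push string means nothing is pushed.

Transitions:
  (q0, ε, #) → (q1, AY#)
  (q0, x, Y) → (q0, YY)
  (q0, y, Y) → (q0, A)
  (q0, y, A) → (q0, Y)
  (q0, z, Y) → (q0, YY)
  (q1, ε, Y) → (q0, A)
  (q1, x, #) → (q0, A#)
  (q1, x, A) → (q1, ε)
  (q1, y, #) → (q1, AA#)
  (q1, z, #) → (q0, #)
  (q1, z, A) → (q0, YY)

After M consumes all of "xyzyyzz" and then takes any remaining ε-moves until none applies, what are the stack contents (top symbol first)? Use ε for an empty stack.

YYYY#

(q0, xyzyyzz, #) ⊢ (q1, xyzyyzz, AY#) ⊢ (q1, yzyyzz, Y#) ⊢ (q0, yzyyzz, A#) ⊢ (q0, zyyzz, Y#) ⊢ (q0, yyzz, YY#) ⊢ (q0, yzz, AY#) ⊢ (q0, zz, YY#) ⊢ (q0, z, YYY#) ⊢ (q0, ε, YYYY#)
All input consumed in state q0 with stack YYYY#.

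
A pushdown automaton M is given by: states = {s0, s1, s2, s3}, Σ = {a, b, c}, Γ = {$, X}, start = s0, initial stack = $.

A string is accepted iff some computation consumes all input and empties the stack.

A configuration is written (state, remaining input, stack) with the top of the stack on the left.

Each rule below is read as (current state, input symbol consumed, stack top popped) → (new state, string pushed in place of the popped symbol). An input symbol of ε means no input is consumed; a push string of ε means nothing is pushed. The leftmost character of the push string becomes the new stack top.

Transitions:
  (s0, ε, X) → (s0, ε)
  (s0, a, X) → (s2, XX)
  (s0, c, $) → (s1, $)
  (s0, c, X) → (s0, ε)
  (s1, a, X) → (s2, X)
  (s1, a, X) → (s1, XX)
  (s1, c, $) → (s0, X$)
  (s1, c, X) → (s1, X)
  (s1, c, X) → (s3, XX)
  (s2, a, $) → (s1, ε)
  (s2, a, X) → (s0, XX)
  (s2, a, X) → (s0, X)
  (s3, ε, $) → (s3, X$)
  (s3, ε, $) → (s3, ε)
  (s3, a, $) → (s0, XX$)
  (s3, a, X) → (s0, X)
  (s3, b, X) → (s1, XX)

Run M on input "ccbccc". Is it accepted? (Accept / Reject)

Reject

No computation consumes all input and empties the stack.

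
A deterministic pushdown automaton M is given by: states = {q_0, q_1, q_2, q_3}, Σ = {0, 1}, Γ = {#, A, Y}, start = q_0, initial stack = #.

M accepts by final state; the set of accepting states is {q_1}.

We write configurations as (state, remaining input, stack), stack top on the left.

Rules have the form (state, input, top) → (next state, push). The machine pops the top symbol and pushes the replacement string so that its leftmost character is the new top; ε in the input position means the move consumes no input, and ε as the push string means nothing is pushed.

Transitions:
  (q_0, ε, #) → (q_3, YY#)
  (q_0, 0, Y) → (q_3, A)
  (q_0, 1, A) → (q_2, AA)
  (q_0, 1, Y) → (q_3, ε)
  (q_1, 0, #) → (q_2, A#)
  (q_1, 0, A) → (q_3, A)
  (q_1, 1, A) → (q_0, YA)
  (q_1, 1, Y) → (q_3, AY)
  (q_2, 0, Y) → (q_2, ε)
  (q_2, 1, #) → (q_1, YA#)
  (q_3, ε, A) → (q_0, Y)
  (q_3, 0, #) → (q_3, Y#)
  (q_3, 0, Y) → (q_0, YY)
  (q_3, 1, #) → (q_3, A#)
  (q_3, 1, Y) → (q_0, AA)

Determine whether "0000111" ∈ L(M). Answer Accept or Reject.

(q_0, 0000111, #)
  ε-move, top #: go to q_3, push YY# → (q_3, 0000111, YY#)
  read 0, top Y: go to q_0, push YY → (q_0, 000111, YYY#)
  read 0, top Y: go to q_3, push A → (q_3, 00111, AYY#)
  ε-move, top A: go to q_0, push Y → (q_0, 00111, YYY#)
  read 0, top Y: go to q_3, push A → (q_3, 0111, AYY#)
  ε-move, top A: go to q_0, push Y → (q_0, 0111, YYY#)
  read 0, top Y: go to q_3, push A → (q_3, 111, AYY#)
  ε-move, top A: go to q_0, push Y → (q_0, 111, YYY#)
  read 1, top Y: go to q_3, push ε → (q_3, 11, YY#)
  read 1, top Y: go to q_0, push AA → (q_0, 1, AAY#)
  read 1, top A: go to q_2, push AA → (q_2, ε, AAAY#)
All input consumed; state q_2 ∉ F and no further ε-move applies.

Reject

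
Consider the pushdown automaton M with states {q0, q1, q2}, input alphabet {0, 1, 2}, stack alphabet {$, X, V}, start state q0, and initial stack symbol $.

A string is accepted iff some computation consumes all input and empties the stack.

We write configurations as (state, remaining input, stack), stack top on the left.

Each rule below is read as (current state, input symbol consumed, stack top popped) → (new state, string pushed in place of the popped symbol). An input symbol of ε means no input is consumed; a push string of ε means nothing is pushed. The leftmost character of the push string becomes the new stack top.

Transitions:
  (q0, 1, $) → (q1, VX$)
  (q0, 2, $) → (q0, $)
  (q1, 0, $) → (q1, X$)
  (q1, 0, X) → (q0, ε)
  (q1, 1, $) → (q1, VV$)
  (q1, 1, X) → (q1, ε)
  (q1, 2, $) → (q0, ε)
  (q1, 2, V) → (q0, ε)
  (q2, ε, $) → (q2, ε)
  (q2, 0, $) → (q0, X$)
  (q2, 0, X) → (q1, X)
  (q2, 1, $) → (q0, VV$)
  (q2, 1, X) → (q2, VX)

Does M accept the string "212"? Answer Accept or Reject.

No computation consumes all input and empties the stack.

Reject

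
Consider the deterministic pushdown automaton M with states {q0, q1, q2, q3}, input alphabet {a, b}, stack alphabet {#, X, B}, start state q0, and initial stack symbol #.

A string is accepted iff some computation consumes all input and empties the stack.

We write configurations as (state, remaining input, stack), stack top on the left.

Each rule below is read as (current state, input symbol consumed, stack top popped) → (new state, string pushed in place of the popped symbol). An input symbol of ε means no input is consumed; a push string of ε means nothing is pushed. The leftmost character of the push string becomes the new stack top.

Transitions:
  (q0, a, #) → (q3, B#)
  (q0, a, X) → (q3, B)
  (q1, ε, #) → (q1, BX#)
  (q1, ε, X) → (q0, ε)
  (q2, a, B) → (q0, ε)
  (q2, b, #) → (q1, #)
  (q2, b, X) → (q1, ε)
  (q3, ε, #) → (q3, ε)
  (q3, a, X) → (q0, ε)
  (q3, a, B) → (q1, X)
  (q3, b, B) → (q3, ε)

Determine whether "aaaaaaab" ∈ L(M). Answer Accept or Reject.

Accept

(q0, aaaaaaab, #)
  read a, top #: go to q3, push B# → (q3, aaaaaab, B#)
  read a, top B: go to q1, push X → (q1, aaaaab, X#)
  ε-move, top X: go to q0, push ε → (q0, aaaaab, #)
  read a, top #: go to q3, push B# → (q3, aaaab, B#)
  read a, top B: go to q1, push X → (q1, aaab, X#)
  ε-move, top X: go to q0, push ε → (q0, aaab, #)
  read a, top #: go to q3, push B# → (q3, aab, B#)
  read a, top B: go to q1, push X → (q1, ab, X#)
  ε-move, top X: go to q0, push ε → (q0, ab, #)
  read a, top #: go to q3, push B# → (q3, b, B#)
  read b, top B: go to q3, push ε → (q3, ε, #)
  ε-move, top #: go to q3, push ε → (q3, ε, ε)
All input consumed and the stack is empty.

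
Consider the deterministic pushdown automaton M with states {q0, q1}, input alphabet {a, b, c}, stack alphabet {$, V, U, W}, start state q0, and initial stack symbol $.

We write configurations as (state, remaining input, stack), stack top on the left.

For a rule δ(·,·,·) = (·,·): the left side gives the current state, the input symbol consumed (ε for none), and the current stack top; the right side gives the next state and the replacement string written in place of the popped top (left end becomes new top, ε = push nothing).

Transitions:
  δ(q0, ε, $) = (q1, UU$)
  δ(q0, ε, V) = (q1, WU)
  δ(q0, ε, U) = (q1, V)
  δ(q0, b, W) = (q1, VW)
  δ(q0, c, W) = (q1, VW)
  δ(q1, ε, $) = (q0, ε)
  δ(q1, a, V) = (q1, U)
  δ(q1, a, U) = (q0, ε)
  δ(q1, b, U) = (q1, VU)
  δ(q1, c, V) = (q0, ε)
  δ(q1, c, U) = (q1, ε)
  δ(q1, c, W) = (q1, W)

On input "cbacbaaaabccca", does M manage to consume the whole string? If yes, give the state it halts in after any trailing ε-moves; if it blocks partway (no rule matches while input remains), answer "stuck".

(q0, cbacbaaaabccca, $)
  ε-move, top $: go to q1, push UU$ → (q1, cbacbaaaabccca, UU$)
  read c, top U: go to q1, push ε → (q1, bacbaaaabccca, U$)
  read b, top U: go to q1, push VU → (q1, acbaaaabccca, VU$)
  read a, top V: go to q1, push U → (q1, cbaaaabccca, UU$)
  read c, top U: go to q1, push ε → (q1, baaaabccca, U$)
  read b, top U: go to q1, push VU → (q1, aaaabccca, VU$)
  read a, top V: go to q1, push U → (q1, aaabccca, UU$)
  read a, top U: go to q0, push ε → (q0, aabccca, U$)
  ε-move, top U: go to q1, push V → (q1, aabccca, V$)
  read a, top V: go to q1, push U → (q1, abccca, U$)
  read a, top U: go to q0, push ε → (q0, bccca, $)
  ε-move, top $: go to q1, push UU$ → (q1, bccca, UU$)
  read b, top U: go to q1, push VU → (q1, ccca, VUU$)
  read c, top V: go to q0, push ε → (q0, cca, UU$)
  ε-move, top U: go to q1, push V → (q1, cca, VU$)
  read c, top V: go to q0, push ε → (q0, ca, U$)
  ε-move, top U: go to q1, push V → (q1, ca, V$)
  read c, top V: go to q0, push ε → (q0, a, $)
  ε-move, top $: go to q1, push UU$ → (q1, a, UU$)
  read a, top U: go to q0, push ε → (q0, ε, U$)
  ε-move, top U: go to q1, push V → (q1, ε, V$)
All input consumed; M is in state q1.

q1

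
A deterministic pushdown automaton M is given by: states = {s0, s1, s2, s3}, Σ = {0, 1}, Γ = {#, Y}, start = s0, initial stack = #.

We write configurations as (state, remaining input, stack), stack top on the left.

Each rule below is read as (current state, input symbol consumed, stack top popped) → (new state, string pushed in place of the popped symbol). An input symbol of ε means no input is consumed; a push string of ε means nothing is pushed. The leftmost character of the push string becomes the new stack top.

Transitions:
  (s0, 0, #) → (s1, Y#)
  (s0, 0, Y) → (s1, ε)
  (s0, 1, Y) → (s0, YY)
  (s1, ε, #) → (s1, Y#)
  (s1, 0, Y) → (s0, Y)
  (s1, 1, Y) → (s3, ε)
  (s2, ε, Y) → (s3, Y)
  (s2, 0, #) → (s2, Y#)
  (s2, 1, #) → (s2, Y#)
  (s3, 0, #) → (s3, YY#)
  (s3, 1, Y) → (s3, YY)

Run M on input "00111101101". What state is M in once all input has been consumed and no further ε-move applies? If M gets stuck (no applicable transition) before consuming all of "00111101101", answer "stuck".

(s0, 00111101101, #)
  read 0, top #: go to s1, push Y# → (s1, 0111101101, Y#)
  read 0, top Y: go to s0, push Y → (s0, 111101101, Y#)
  read 1, top Y: go to s0, push YY → (s0, 11101101, YY#)
  read 1, top Y: go to s0, push YY → (s0, 1101101, YYY#)
  read 1, top Y: go to s0, push YY → (s0, 101101, YYYY#)
  read 1, top Y: go to s0, push YY → (s0, 01101, YYYYY#)
  read 0, top Y: go to s1, push ε → (s1, 1101, YYYY#)
  read 1, top Y: go to s3, push ε → (s3, 101, YYY#)
  read 1, top Y: go to s3, push YY → (s3, 01, YYYY#)
No transition for (s3, 0, top Y); M blocks with input 01 remaining.

stuck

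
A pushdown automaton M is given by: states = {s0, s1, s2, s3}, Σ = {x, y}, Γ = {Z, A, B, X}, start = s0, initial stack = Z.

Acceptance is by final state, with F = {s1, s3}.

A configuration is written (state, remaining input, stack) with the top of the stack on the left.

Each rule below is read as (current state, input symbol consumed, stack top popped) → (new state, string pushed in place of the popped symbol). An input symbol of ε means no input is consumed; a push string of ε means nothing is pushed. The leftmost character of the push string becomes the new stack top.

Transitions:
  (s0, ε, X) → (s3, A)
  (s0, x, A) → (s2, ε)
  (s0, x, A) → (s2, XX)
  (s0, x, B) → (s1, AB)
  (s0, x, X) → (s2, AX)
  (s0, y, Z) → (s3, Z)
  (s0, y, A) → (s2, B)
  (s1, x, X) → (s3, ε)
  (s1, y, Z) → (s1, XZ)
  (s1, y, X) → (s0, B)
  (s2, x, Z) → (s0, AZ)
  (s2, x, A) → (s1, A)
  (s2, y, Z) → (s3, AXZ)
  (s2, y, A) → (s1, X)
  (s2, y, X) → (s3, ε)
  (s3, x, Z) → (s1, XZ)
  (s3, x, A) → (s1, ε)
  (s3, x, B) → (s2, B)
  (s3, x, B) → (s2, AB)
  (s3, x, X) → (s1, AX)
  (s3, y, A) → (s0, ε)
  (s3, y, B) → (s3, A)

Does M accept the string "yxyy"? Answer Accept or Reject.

No computation consumes all input and reaches a final state.

Reject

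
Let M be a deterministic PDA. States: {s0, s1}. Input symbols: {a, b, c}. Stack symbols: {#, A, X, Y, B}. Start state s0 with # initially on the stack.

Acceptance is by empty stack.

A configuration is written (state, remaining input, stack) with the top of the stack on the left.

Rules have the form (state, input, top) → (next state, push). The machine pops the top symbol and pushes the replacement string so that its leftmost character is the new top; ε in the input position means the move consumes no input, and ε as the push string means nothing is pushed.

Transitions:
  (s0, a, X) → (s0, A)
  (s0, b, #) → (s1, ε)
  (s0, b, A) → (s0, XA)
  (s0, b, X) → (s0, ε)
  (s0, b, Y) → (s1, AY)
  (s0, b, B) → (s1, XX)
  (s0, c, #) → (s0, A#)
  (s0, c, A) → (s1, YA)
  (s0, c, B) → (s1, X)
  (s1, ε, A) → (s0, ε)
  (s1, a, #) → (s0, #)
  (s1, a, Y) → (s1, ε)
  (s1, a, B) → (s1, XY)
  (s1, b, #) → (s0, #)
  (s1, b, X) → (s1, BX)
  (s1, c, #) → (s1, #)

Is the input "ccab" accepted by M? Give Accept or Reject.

Accept

(s0, ccab, #) ⊢ (s0, cab, A#) ⊢ (s1, ab, YA#) ⊢ (s1, b, A#) ⊢ (s0, b, #) ⊢ (s1, ε, ε)
All input consumed and the stack is empty.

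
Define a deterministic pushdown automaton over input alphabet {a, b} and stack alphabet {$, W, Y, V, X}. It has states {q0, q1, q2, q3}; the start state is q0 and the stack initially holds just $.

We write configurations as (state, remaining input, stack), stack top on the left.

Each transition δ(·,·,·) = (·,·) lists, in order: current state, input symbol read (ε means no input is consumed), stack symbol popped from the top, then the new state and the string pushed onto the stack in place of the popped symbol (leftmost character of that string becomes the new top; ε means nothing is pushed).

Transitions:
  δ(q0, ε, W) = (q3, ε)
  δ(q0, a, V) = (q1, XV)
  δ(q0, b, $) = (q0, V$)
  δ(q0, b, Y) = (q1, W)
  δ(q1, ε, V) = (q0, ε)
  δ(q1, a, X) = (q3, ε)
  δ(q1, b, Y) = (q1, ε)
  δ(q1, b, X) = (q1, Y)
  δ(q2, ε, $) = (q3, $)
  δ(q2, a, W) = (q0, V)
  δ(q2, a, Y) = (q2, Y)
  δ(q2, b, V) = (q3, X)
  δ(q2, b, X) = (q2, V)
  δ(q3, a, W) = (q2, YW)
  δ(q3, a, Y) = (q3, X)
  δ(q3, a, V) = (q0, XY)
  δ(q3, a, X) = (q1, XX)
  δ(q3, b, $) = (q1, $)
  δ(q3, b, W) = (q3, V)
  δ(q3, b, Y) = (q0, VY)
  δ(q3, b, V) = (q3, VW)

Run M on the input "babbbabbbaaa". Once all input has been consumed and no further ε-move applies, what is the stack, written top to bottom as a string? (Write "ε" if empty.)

(q0, babbbabbbaaa, $)
  read b, top $: go to q0, push V$ → (q0, abbbabbbaaa, V$)
  read a, top V: go to q1, push XV → (q1, bbbabbbaaa, XV$)
  read b, top X: go to q1, push Y → (q1, bbabbbaaa, YV$)
  read b, top Y: go to q1, push ε → (q1, babbbaaa, V$)
  ε-move, top V: go to q0, push ε → (q0, babbbaaa, $)
  read b, top $: go to q0, push V$ → (q0, abbbaaa, V$)
  read a, top V: go to q1, push XV → (q1, bbbaaa, XV$)
  read b, top X: go to q1, push Y → (q1, bbaaa, YV$)
  read b, top Y: go to q1, push ε → (q1, baaa, V$)
  ε-move, top V: go to q0, push ε → (q0, baaa, $)
  read b, top $: go to q0, push V$ → (q0, aaa, V$)
  read a, top V: go to q1, push XV → (q1, aa, XV$)
  read a, top X: go to q3, push ε → (q3, a, V$)
  read a, top V: go to q0, push XY → (q0, ε, XY$)
All input consumed in state q0 with stack XY$.

XY$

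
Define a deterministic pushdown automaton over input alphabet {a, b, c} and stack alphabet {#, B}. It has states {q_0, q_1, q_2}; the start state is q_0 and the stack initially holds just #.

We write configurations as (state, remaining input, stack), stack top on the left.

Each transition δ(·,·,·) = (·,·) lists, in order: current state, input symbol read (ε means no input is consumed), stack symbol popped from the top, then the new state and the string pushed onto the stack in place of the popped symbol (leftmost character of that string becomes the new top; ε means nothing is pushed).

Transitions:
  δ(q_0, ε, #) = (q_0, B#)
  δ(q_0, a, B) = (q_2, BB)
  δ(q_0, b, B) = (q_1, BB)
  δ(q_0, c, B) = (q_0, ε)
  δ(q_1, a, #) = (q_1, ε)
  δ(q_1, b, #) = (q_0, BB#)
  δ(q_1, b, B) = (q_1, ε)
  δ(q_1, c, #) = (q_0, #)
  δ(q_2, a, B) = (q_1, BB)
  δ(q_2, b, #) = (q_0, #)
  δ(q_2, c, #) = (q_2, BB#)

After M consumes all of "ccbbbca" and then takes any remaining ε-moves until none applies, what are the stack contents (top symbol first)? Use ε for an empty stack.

BB#

(q_0, ccbbbca, #)
  ε-move, top #: go to q_0, push B# → (q_0, ccbbbca, B#)
  read c, top B: go to q_0, push ε → (q_0, cbbbca, #)
  ε-move, top #: go to q_0, push B# → (q_0, cbbbca, B#)
  read c, top B: go to q_0, push ε → (q_0, bbbca, #)
  ε-move, top #: go to q_0, push B# → (q_0, bbbca, B#)
  read b, top B: go to q_1, push BB → (q_1, bbca, BB#)
  read b, top B: go to q_1, push ε → (q_1, bca, B#)
  read b, top B: go to q_1, push ε → (q_1, ca, #)
  read c, top #: go to q_0, push # → (q_0, a, #)
  ε-move, top #: go to q_0, push B# → (q_0, a, B#)
  read a, top B: go to q_2, push BB → (q_2, ε, BB#)
All input consumed in state q_2 with stack BB#.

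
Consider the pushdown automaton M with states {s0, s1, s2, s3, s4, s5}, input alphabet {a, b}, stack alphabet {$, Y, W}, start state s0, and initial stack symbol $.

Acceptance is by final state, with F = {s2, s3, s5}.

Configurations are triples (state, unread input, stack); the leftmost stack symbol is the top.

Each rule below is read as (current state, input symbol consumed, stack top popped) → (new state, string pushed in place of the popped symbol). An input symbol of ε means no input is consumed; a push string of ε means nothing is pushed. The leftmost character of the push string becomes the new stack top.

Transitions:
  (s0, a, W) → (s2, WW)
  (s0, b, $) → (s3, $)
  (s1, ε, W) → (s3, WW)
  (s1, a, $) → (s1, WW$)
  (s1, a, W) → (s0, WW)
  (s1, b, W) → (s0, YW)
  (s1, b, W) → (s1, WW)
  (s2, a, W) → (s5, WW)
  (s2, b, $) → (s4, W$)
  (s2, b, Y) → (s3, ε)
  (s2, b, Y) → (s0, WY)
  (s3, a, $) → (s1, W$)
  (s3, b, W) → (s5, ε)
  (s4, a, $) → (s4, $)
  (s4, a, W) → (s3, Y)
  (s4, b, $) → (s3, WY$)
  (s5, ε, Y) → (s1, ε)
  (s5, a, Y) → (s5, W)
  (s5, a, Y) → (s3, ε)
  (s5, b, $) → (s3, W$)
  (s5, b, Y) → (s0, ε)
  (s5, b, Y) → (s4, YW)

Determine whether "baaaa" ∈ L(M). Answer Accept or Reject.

One accepting computation: (s0, baaaa, $) ⊢ (s3, aaaa, $) ⊢ (s1, aaa, W$) ⊢ (s0, aa, WW$) ⊢ (s2, a, WWW$) ⊢ (s5, ε, WWWW$)
All input consumed and state s5 ∈ F.

Accept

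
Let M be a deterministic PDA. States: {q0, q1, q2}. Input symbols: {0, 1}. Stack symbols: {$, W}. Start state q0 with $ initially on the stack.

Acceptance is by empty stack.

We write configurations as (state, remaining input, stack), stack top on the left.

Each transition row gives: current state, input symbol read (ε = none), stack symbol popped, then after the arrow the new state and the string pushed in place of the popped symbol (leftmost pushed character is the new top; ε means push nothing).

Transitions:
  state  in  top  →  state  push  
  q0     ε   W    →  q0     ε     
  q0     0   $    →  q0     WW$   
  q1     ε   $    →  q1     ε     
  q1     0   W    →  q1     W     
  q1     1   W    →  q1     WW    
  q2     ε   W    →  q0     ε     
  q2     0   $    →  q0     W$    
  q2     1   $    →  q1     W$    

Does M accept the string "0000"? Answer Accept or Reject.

(q0, 0000, $) ⊢ (q0, 000, WW$) ⊢ (q0, 000, W$) ⊢ (q0, 000, $) ⊢ (q0, 00, WW$) ⊢ (q0, 00, W$) ⊢ (q0, 00, $) ⊢ (q0, 0, WW$) ⊢ (q0, 0, W$) ⊢ (q0, 0, $) ⊢ (q0, ε, WW$) ⊢ (q0, ε, W$) ⊢ (q0, ε, $)
All input consumed; stack is $, not empty, and no further ε-move applies.

Reject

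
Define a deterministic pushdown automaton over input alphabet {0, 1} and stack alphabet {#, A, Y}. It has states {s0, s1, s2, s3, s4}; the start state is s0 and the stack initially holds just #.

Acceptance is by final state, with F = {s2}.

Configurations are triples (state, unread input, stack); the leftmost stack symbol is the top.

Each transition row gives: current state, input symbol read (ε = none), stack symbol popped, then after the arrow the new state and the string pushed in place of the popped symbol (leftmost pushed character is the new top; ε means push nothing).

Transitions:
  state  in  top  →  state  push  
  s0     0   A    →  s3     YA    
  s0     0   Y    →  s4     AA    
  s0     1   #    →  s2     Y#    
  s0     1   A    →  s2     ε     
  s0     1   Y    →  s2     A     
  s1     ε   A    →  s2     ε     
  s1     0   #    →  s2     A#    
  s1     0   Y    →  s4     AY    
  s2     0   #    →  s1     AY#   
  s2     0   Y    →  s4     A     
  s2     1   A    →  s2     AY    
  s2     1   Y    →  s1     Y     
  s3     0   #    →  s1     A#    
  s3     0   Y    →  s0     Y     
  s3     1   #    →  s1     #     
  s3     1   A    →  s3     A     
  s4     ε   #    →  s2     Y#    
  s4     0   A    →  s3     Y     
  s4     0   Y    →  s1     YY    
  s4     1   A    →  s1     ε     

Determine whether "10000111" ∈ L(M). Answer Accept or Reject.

Reject

(s0, 10000111, #)
  read 1, top #: go to s2, push Y# → (s2, 0000111, Y#)
  read 0, top Y: go to s4, push A → (s4, 000111, A#)
  read 0, top A: go to s3, push Y → (s3, 00111, Y#)
  read 0, top Y: go to s0, push Y → (s0, 0111, Y#)
  read 0, top Y: go to s4, push AA → (s4, 111, AA#)
  read 1, top A: go to s1, push ε → (s1, 11, A#)
  ε-move, top A: go to s2, push ε → (s2, 11, #)
No transition applies at (s2, 11, #); input not fully consumed.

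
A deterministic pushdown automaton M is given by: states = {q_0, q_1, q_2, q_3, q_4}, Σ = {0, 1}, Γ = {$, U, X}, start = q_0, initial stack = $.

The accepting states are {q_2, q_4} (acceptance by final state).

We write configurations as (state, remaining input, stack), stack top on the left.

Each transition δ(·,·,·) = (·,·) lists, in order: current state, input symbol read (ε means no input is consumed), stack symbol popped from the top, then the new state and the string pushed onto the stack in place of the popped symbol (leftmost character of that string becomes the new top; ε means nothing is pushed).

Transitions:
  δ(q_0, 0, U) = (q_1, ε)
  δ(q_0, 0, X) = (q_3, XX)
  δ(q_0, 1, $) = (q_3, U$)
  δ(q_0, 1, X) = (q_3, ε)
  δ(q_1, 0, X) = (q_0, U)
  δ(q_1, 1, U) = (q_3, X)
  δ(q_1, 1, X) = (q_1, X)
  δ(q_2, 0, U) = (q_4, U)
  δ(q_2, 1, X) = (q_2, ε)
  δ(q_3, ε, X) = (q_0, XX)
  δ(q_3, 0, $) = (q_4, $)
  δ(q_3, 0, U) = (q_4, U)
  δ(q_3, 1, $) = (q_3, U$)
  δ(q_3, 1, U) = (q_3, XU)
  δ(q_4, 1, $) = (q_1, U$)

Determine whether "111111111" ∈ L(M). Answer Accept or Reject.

(q_0, 111111111, $)
  read 1, top $: go to q_3, push U$ → (q_3, 11111111, U$)
  read 1, top U: go to q_3, push XU → (q_3, 1111111, XU$)
  ε-move, top X: go to q_0, push XX → (q_0, 1111111, XXU$)
  read 1, top X: go to q_3, push ε → (q_3, 111111, XU$)
  ε-move, top X: go to q_0, push XX → (q_0, 111111, XXU$)
  read 1, top X: go to q_3, push ε → (q_3, 11111, XU$)
  ε-move, top X: go to q_0, push XX → (q_0, 11111, XXU$)
  read 1, top X: go to q_3, push ε → (q_3, 1111, XU$)
  ε-move, top X: go to q_0, push XX → (q_0, 1111, XXU$)
  read 1, top X: go to q_3, push ε → (q_3, 111, XU$)
  ε-move, top X: go to q_0, push XX → (q_0, 111, XXU$)
  read 1, top X: go to q_3, push ε → (q_3, 11, XU$)
  ε-move, top X: go to q_0, push XX → (q_0, 11, XXU$)
  read 1, top X: go to q_3, push ε → (q_3, 1, XU$)
  ε-move, top X: go to q_0, push XX → (q_0, 1, XXU$)
  read 1, top X: go to q_3, push ε → (q_3, ε, XU$)
  ε-move, top X: go to q_0, push XX → (q_0, ε, XXU$)
All input consumed; state q_0 ∉ F and no further ε-move applies.

Reject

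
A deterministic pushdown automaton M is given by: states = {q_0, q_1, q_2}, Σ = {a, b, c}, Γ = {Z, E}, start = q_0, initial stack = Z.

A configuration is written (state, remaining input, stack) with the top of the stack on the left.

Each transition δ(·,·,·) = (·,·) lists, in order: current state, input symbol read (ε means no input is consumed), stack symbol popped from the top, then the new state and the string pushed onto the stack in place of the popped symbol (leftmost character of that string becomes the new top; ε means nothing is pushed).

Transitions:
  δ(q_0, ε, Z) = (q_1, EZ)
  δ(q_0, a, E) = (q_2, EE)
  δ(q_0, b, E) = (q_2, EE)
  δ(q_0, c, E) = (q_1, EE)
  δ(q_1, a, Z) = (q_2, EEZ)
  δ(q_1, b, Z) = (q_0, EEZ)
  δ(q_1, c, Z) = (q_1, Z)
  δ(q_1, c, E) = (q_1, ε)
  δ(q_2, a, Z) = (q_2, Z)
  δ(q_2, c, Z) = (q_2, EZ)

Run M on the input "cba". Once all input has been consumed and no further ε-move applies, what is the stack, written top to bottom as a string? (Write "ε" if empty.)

(q_0, cba, Z)
  ε-move, top Z: go to q_1, push EZ → (q_1, cba, EZ)
  read c, top E: go to q_1, push ε → (q_1, ba, Z)
  read b, top Z: go to q_0, push EEZ → (q_0, a, EEZ)
  read a, top E: go to q_2, push EE → (q_2, ε, EEEZ)
All input consumed in state q_2 with stack EEEZ.

EEEZ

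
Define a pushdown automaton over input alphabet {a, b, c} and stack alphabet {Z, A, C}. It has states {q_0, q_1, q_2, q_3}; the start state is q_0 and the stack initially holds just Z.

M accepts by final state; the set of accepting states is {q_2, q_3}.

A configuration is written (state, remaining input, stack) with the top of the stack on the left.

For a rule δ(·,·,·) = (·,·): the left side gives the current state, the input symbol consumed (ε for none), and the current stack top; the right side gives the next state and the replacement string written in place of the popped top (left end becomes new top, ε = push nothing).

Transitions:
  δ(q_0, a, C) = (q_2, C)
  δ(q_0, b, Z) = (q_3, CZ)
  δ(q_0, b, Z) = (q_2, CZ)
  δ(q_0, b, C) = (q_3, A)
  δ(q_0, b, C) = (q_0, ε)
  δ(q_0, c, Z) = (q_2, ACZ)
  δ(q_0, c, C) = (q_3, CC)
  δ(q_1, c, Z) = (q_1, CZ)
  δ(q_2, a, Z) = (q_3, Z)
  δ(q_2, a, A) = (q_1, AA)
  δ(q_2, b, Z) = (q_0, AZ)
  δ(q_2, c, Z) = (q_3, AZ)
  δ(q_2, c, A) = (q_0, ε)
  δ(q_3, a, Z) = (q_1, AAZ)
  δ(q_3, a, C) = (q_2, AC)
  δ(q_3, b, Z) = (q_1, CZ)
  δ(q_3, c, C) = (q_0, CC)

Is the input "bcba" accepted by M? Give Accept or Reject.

One accepting computation: (q_0, bcba, Z) ⊢ (q_3, cba, CZ) ⊢ (q_0, ba, CCZ) ⊢ (q_0, a, CZ) ⊢ (q_2, ε, CZ)
All input consumed and state q_2 ∈ F.

Accept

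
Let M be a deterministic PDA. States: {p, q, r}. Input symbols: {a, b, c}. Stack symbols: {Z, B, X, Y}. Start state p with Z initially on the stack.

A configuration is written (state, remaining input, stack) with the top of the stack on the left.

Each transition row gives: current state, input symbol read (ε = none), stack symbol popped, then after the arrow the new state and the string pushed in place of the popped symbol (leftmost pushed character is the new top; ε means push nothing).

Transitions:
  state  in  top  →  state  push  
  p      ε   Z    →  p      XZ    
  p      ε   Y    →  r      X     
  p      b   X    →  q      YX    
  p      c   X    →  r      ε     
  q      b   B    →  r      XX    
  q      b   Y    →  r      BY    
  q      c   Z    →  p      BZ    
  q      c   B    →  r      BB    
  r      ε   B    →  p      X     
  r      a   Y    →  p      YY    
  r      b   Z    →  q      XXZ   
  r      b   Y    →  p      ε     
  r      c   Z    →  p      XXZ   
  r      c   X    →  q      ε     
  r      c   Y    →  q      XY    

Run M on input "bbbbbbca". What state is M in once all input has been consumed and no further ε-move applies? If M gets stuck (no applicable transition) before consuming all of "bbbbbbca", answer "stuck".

r

(p, bbbbbbca, Z) ⊢ (p, bbbbbbca, XZ) ⊢ (q, bbbbbca, YXZ) ⊢ (r, bbbbca, BYXZ) ⊢ (p, bbbbca, XYXZ) ⊢ (q, bbbca, YXYXZ) ⊢ (r, bbca, BYXYXZ) ⊢ (p, bbca, XYXYXZ) ⊢ (q, bca, YXYXYXZ) ⊢ (r, ca, BYXYXYXZ) ⊢ (p, ca, XYXYXYXZ) ⊢ (r, a, YXYXYXZ) ⊢ (p, ε, YYXYXYXZ) ⊢ (r, ε, XYXYXYXZ)
All input consumed; M is in state r.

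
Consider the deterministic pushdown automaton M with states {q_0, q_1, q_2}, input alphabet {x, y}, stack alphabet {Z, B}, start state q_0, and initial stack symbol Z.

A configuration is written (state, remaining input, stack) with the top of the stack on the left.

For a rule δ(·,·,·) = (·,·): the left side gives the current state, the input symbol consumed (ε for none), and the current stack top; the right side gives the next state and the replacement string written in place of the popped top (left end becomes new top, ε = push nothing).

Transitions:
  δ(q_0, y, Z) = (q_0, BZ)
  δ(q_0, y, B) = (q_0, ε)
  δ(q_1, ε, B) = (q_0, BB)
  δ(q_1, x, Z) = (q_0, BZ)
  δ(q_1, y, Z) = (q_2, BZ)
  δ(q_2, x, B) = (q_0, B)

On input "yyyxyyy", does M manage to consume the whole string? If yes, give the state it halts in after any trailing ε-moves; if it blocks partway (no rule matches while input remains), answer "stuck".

stuck

(q_0, yyyxyyy, Z)
  read y, top Z: go to q_0, push BZ → (q_0, yyxyyy, BZ)
  read y, top B: go to q_0, push ε → (q_0, yxyyy, Z)
  read y, top Z: go to q_0, push BZ → (q_0, xyyy, BZ)
No transition for (q_0, x, top B); M blocks with input xyyy remaining.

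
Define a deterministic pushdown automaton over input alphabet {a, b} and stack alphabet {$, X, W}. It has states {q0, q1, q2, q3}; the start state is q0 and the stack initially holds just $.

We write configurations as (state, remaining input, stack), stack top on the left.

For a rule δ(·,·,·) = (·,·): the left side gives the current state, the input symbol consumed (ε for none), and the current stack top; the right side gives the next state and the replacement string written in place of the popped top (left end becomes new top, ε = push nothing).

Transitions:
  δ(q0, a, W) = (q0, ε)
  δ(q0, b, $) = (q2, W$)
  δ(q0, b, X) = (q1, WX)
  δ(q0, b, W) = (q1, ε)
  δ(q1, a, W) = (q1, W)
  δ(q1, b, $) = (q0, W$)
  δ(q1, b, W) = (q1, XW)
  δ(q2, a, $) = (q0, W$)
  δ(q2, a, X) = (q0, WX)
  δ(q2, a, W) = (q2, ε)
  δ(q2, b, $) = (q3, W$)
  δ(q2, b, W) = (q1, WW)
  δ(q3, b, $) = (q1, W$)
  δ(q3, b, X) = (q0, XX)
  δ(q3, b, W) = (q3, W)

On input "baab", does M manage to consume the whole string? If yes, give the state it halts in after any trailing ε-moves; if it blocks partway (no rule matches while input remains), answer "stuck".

(q0, baab, $) ⊢ (q2, aab, W$) ⊢ (q2, ab, $) ⊢ (q0, b, W$) ⊢ (q1, ε, $)
All input consumed; M is in state q1.

q1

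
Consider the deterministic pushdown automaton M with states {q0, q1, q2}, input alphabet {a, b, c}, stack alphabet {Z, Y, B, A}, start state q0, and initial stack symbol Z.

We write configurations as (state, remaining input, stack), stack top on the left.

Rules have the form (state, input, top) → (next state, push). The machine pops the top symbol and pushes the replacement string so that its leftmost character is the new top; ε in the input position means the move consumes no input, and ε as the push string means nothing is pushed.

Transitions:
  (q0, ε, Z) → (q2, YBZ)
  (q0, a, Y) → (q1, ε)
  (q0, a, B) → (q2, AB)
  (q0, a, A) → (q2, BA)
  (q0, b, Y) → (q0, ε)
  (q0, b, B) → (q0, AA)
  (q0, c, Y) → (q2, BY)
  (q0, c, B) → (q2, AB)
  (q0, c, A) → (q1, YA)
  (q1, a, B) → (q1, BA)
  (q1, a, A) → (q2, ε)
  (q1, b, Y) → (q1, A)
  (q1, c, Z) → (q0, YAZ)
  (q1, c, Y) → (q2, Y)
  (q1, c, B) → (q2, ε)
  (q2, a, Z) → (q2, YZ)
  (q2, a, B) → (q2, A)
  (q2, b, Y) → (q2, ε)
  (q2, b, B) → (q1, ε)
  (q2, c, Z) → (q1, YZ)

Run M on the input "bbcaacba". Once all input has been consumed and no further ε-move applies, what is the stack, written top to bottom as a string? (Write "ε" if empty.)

Z

(q0, bbcaacba, Z)
  ε-move, top Z: go to q2, push YBZ → (q2, bbcaacba, YBZ)
  read b, top Y: go to q2, push ε → (q2, bcaacba, BZ)
  read b, top B: go to q1, push ε → (q1, caacba, Z)
  read c, top Z: go to q0, push YAZ → (q0, aacba, YAZ)
  read a, top Y: go to q1, push ε → (q1, acba, AZ)
  read a, top A: go to q2, push ε → (q2, cba, Z)
  read c, top Z: go to q1, push YZ → (q1, ba, YZ)
  read b, top Y: go to q1, push A → (q1, a, AZ)
  read a, top A: go to q2, push ε → (q2, ε, Z)
All input consumed in state q2 with stack Z.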